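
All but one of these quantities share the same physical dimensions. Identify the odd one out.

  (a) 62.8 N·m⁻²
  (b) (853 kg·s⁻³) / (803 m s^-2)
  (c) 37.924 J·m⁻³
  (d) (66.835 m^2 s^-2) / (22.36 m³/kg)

(b)

Work out the base dimensions of each:
  (a) N·m⁻² = kg·m·s⁻²·m⁻² = kg·m⁻¹·s⁻²
  (b) [kg·s⁻³] / [m·s⁻²] = kg·m⁻¹·s⁻¹
  (c) J·m⁻³ = N·m·m⁻³ = kg·m⁻¹·s⁻²
  (d) [m²·s⁻²] / [kg⁻¹·m³] = kg·m⁻¹·s⁻²
All reduce to kg·m⁻¹·s⁻² except (b), which is kg·m⁻¹·s⁻¹.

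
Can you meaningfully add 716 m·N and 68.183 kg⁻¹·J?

No

Work out the base dimensions of each:
  716 m·N:  N·m = kg·m·s⁻²·m = kg·m²·s⁻²
  68.183 kg⁻¹·J:  J·kg⁻¹ = N·m·kg⁻¹ = m²·s⁻²
kg·m²·s⁻² ≠ m²·s⁻², so they cannot be added.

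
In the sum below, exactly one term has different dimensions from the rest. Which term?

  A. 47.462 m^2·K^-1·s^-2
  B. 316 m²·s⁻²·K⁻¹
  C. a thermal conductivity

C.

Dimensions:
  A. m²·s⁻²·K⁻¹
  B. m²·s⁻²·K⁻¹
  C. [thermal conductivity] = kg·m·s⁻³·K⁻¹
All reduce to m²·s⁻²·K⁻¹ except C., which is kg·m·s⁻³·K⁻¹.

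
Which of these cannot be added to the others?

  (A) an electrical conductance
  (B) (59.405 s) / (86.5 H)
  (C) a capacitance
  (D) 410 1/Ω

(C)

Work out the base dimensions of each:
  (A) [electrical conductance] = kg⁻¹·m⁻²·s³·A²
  (B) [s] / [kg·m²·s⁻²·A⁻²] = kg⁻¹·m⁻²·s³·A²
  (C) [capacitance] = kg⁻¹·m⁻²·s⁴·A²
  (D) Ω⁻¹ = (V·A⁻¹)⁻¹ = kg⁻¹·m⁻²·s³·A²
All reduce to kg⁻¹·m⁻²·s³·A² except (C), which is kg⁻¹·m⁻²·s⁴·A².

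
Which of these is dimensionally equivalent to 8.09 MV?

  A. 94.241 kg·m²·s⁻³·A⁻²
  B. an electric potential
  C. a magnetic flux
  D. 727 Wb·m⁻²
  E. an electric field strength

Reference: V = J·C⁻¹ = kg·m²·s⁻³·A⁻¹.
Each option:
  A. kg·m²·s⁻³·A⁻²
  B. [electric potential] = kg·m²·s⁻³·A⁻¹  ← same
  C. [magnetic flux] = kg·m²·s⁻²·A⁻¹
  D. Wb·m⁻² = V·s·m⁻² = kg·s⁻²·A⁻¹
  E. [electric field strength] = kg·m·s⁻³·A⁻¹
Only B. matches kg·m²·s⁻³·A⁻¹.

B.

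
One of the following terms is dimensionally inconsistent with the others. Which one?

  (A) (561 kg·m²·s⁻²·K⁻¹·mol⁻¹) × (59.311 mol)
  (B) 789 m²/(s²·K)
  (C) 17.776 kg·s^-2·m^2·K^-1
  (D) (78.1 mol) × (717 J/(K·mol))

Work out the base dimensions of each:
  (A) [kg·m²·s⁻²·K⁻¹·mol⁻¹] · [mol] = kg·m²·s⁻²·K⁻¹
  (B) m²·s⁻²·K⁻¹
  (C) kg·m²·s⁻²·K⁻¹
  (D) [mol] · [kg·m²·s⁻²·K⁻¹·mol⁻¹] = kg·m²·s⁻²·K⁻¹
All reduce to kg·m²·s⁻²·K⁻¹ except (B), which is m²·s⁻²·K⁻¹.

(B)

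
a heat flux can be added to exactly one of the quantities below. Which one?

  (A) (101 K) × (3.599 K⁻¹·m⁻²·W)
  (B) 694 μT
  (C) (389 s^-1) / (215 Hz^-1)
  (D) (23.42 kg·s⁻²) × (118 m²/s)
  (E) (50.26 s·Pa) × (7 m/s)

(A)

Reference: [heat flux] = kg·s⁻³.
Each option:
  (A) [K] · [kg·s⁻³·K⁻¹] = kg·s⁻³  ← same
  (B) T = Wb·m⁻² = kg·s⁻²·A⁻¹
  (C) [s⁻¹] / [s] = s⁻²
  (D) [kg·s⁻²] · [m²·s⁻¹] = kg·m²·s⁻³
  (E) [kg·m⁻¹·s⁻¹] · [m·s⁻¹] = kg·s⁻²
Only (A) matches kg·s⁻³.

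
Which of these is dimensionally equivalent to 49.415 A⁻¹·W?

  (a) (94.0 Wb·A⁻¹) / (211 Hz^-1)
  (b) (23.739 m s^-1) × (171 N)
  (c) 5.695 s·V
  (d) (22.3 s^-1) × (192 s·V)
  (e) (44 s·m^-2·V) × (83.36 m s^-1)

Reference: W·A⁻¹ = J·s⁻¹·A⁻¹ = kg·m²·s⁻³·A⁻¹.
Each option:
  (a) [kg·m²·s⁻²·A⁻²] / [s] = kg·m²·s⁻³·A⁻²
  (b) [m·s⁻¹] · [kg·m·s⁻²] = kg·m²·s⁻³
  (c) V·s = J·C⁻¹·s = kg·m²·s⁻²·A⁻¹
  (d) [s⁻¹] · [kg·m²·s⁻²·A⁻¹] = kg·m²·s⁻³·A⁻¹  ← same
  (e) [kg·s⁻²·A⁻¹] · [m·s⁻¹] = kg·m·s⁻³·A⁻¹
Only (d) matches kg·m²·s⁻³·A⁻¹.

(d)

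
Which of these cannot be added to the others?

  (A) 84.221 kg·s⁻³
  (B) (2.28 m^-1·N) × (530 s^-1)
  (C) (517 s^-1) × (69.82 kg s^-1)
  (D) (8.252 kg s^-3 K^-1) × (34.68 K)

(C)

Expand each in SI base units:
  (A) kg·s⁻³
  (B) [kg·s⁻²] · [s⁻¹] = kg·s⁻³
  (C) [s⁻¹] · [kg·s⁻¹] = kg·s⁻²
  (D) [kg·s⁻³·K⁻¹] · [K] = kg·s⁻³
All reduce to kg·s⁻³ except (C), which is kg·s⁻².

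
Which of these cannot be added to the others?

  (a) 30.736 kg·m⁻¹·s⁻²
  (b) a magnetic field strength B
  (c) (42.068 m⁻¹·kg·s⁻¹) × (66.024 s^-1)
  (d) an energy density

(b)

Work out the base dimensions of each:
  (a) kg·m⁻¹·s⁻²
  (b) [magnetic field strength B] = kg·s⁻²·A⁻¹
  (c) [kg·m⁻¹·s⁻¹] · [s⁻¹] = kg·m⁻¹·s⁻²
  (d) [energy density] = kg·m⁻¹·s⁻²
All reduce to kg·m⁻¹·s⁻² except (b), which is kg·s⁻²·A⁻¹.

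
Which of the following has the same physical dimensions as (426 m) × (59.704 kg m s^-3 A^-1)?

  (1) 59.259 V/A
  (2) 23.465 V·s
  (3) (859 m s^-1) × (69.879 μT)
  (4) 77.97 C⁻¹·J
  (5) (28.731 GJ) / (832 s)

Reference: [m] · [kg·m·s⁻³·A⁻¹] = kg·m²·s⁻³·A⁻¹.
Each option:
  (1) V·A⁻¹ = J·C⁻¹·A⁻¹ = kg·m²·s⁻³·A⁻²
  (2) V·s = J·C⁻¹·s = kg·m²·s⁻²·A⁻¹
  (3) [m·s⁻¹] · [kg·s⁻²·A⁻¹] = kg·m·s⁻³·A⁻¹
  (4) J·C⁻¹ = N·m·(s·A)⁻¹ = kg·m²·s⁻³·A⁻¹  ← same
  (5) [kg·m²·s⁻²] / [s] = kg·m²·s⁻³
Only (4) matches kg·m²·s⁻³·A⁻¹.

(4)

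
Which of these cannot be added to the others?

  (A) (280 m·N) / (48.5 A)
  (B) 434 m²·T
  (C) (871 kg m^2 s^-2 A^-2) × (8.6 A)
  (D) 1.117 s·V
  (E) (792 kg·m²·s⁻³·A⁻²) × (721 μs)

Reduce each to base SI dimensions:
  (A) [kg·m²·s⁻²] / [A] = kg·m²·s⁻²·A⁻¹
  (B) T·m² = Wb·m⁻²·m² = kg·m²·s⁻²·A⁻¹
  (C) [kg·m²·s⁻²·A⁻²] · [A] = kg·m²·s⁻²·A⁻¹
  (D) V·s = J·C⁻¹·s = kg·m²·s⁻²·A⁻¹
  (E) [kg·m²·s⁻³·A⁻²] · [s] = kg·m²·s⁻²·A⁻²
All reduce to kg·m²·s⁻²·A⁻¹ except (E), which is kg·m²·s⁻²·A⁻².

(E)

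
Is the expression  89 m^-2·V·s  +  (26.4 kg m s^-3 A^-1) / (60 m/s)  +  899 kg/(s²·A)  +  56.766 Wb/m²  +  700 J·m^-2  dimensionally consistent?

Expand each in SI base units:
  89 m^-2·V·s:  V·s·m⁻² = J·C⁻¹·s·m⁻² = kg·s⁻²·A⁻¹
  (26.4 kg m s^-3 A^-1) / (60 m/s):  [kg·m·s⁻³·A⁻¹] / [m·s⁻¹] = kg·s⁻²·A⁻¹
  899 kg/(s²·A):  kg·s⁻²·A⁻¹
  56.766 Wb/m²:  Wb·m⁻² = V·s·m⁻² = kg·s⁻²·A⁻¹
  700 J·m^-2:  J·m⁻² = N·m·m⁻² = kg·s⁻²
The terms do not share a single dimension (kg·s⁻² vs kg·s⁻²·A⁻¹).

No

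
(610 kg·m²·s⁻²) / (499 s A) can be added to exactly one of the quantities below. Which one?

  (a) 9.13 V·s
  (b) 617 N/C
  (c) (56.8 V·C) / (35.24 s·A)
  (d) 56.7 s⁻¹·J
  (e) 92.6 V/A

(c)

Reference: [kg·m²·s⁻²] / [s·A] = kg·m²·s⁻³·A⁻¹.
Each option:
  (a) V·s = J·C⁻¹·s = kg·m²·s⁻²·A⁻¹
  (b) N·C⁻¹ = kg·m·s⁻²·(s·A)⁻¹ = kg·m·s⁻³·A⁻¹
  (c) [kg·m²·s⁻²] / [s·A] = kg·m²·s⁻³·A⁻¹  ← same
  (d) J·s⁻¹ = N·m·s⁻¹ = kg·m²·s⁻³
  (e) V·A⁻¹ = J·C⁻¹·A⁻¹ = kg·m²·s⁻³·A⁻²
Only (c) matches kg·m²·s⁻³·A⁻¹.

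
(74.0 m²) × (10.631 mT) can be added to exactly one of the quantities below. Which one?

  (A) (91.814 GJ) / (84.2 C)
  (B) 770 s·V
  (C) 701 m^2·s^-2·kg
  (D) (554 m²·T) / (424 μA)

(B)

Reference: [m²] · [kg·s⁻²·A⁻¹] = kg·m²·s⁻²·A⁻¹.
Each option:
  (A) [kg·m²·s⁻²] / [s·A] = kg·m²·s⁻³·A⁻¹
  (B) V·s = J·C⁻¹·s = kg·m²·s⁻²·A⁻¹  ← same
  (C) kg·m²·s⁻²
  (D) [kg·m²·s⁻²·A⁻¹] / [A] = kg·m²·s⁻²·A⁻²
Only (B) matches kg·m²·s⁻²·A⁻¹.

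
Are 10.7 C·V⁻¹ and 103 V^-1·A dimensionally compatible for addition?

No

Reduce each to base SI dimensions:
  10.7 C·V⁻¹:  C·V⁻¹ = s·A·(J·C⁻¹)⁻¹ = kg⁻¹·m⁻²·s⁴·A²
  103 V^-1·A:  A·V⁻¹ = A·(J·C⁻¹)⁻¹ = kg⁻¹·m⁻²·s³·A²
kg⁻¹·m⁻²·s⁴·A² ≠ kg⁻¹·m⁻²·s³·A², so they cannot be added.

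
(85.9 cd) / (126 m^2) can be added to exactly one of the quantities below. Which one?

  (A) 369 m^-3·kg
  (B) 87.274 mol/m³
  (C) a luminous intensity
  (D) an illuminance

Reference: [cd] / [m²] = m⁻²·cd.
Each option:
  (A) kg·m⁻³
  (B) mol·m⁻³ = m⁻³·mol
  (C) [luminous intensity] = cd
  (D) [illuminance] = m⁻²·cd  ← same
Only (D) matches m⁻²·cd.

(D)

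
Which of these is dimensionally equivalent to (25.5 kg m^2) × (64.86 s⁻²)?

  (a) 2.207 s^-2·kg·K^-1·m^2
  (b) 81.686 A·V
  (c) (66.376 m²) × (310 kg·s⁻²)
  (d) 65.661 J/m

Reference: [kg·m²] · [s⁻²] = kg·m²·s⁻².
Each option:
  (a) kg·m²·s⁻²·K⁻¹
  (b) V·A = J·C⁻¹·A = kg·m²·s⁻³
  (c) [m²] · [kg·s⁻²] = kg·m²·s⁻²  ← same
  (d) J·m⁻¹ = N·m·m⁻¹ = kg·m·s⁻²
Only (c) matches kg·m²·s⁻².

(c)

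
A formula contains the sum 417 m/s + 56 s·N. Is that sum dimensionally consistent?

Work out the base dimensions of each:
  417 m/s:  m·s⁻¹
  56 s·N:  N·s = kg·m·s⁻²·s = kg·m·s⁻¹
m·s⁻¹ ≠ kg·m·s⁻¹, so they cannot be added.

No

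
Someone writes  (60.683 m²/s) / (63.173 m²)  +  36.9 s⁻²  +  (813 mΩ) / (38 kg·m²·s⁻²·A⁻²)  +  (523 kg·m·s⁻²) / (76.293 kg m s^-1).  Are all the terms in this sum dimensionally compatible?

Reduce each to base SI dimensions:
  (60.683 m²/s) / (63.173 m²):  [m²·s⁻¹] / [m²] = s⁻¹
  36.9 s⁻²:  s⁻²
  (813 mΩ) / (38 kg·m²·s⁻²·A⁻²):  [kg·m²·s⁻³·A⁻²] / [kg·m²·s⁻²·A⁻²] = s⁻¹
  (523 kg·m·s⁻²) / (76.293 kg m s^-1):  [kg·m·s⁻²] / [kg·m·s⁻¹] = s⁻¹
The terms do not share a single dimension (s⁻² vs s⁻¹).

No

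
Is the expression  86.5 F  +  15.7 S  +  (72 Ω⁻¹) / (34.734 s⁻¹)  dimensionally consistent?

In SI base units:
  86.5 F:  F = C·V⁻¹ = kg⁻¹·m⁻²·s⁴·A²
  15.7 S:  S = Ω⁻¹ = kg⁻¹·m⁻²·s³·A²
  (72 Ω⁻¹) / (34.734 s⁻¹):  [kg⁻¹·m⁻²·s³·A²] / [s⁻¹] = kg⁻¹·m⁻²·s⁴·A²
The terms do not share a single dimension (kg⁻¹·m⁻²·s³·A² vs kg⁻¹·m⁻²·s⁴·A²).

No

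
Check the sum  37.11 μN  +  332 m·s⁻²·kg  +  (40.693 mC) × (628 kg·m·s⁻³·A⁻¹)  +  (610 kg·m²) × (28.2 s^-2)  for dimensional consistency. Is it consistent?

No

In SI base units:
  37.11 μN:  N = kg·m·s⁻²
  332 m·s⁻²·kg:  kg·m·s⁻²
  (40.693 mC) × (628 kg·m·s⁻³·A⁻¹):  [s·A] · [kg·m·s⁻³·A⁻¹] = kg·m·s⁻²
  (610 kg·m²) × (28.2 s^-2):  [kg·m²] · [s⁻²] = kg·m²·s⁻²
The terms do not share a single dimension (kg·m²·s⁻² vs kg·m·s⁻²).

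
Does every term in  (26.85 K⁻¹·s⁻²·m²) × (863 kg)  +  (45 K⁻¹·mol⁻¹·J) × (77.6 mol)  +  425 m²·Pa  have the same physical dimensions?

No

In SI base units:
  (26.85 K⁻¹·s⁻²·m²) × (863 kg):  [m²·s⁻²·K⁻¹] · [kg] = kg·m²·s⁻²·K⁻¹
  (45 K⁻¹·mol⁻¹·J) × (77.6 mol):  [kg·m²·s⁻²·K⁻¹·mol⁻¹] · [mol] = kg·m²·s⁻²·K⁻¹
  425 m²·Pa:  Pa·m² = N·m⁻²·m² = kg·m·s⁻²
The terms do not share a single dimension (kg·m²·s⁻²·K⁻¹ vs kg·m·s⁻²).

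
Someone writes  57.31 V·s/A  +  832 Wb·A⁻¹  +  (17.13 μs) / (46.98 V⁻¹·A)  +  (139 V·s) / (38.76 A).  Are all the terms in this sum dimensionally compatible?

Reduce each to base SI dimensions:
  57.31 V·s/A:  V·s·A⁻¹ = J·C⁻¹·s·A⁻¹ = kg·m²·s⁻²·A⁻²
  832 Wb·A⁻¹:  Wb·A⁻¹ = V·s·A⁻¹ = kg·m²·s⁻²·A⁻²
  (17.13 μs) / (46.98 V⁻¹·A):  [s] / [kg⁻¹·m⁻²·s³·A²] = kg·m²·s⁻²·A⁻²
  (139 V·s) / (38.76 A):  [kg·m²·s⁻²·A⁻¹] / [A] = kg·m²·s⁻²·A⁻²
Every term reduces to kg·m²·s⁻²·A⁻².

Yes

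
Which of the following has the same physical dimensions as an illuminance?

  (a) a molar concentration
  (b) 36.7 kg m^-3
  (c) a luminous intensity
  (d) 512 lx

(d)

Reference: [illuminance] = m⁻²·cd.
Each option:
  (a) [molar concentration] = m⁻³·mol
  (b) kg·m⁻³
  (c) [luminous intensity] = cd
  (d) lx = lm·m⁻² = m⁻²·cd  ← same
Only (d) matches m⁻²·cd.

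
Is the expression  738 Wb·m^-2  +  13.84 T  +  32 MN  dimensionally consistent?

No

Work out the base dimensions of each:
  738 Wb·m^-2:  Wb·m⁻² = V·s·m⁻² = kg·s⁻²·A⁻¹
  13.84 T:  T = Wb·m⁻² = kg·s⁻²·A⁻¹
  32 MN:  N = kg·m·s⁻²
The terms do not share a single dimension (kg·m·s⁻² vs kg·s⁻²·A⁻¹).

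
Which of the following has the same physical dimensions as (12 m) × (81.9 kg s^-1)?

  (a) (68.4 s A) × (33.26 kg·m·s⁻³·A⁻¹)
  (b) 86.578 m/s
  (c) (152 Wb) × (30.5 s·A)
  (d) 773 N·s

Reference: [m] · [kg·s⁻¹] = kg·m·s⁻¹.
Each option:
  (a) [s·A] · [kg·m·s⁻³·A⁻¹] = kg·m·s⁻²
  (b) m·s⁻¹
  (c) [kg·m²·s⁻²·A⁻¹] · [s·A] = kg·m²·s⁻¹
  (d) N·s = kg·m·s⁻²·s = kg·m·s⁻¹  ← same
Only (d) matches kg·m·s⁻¹.

(d)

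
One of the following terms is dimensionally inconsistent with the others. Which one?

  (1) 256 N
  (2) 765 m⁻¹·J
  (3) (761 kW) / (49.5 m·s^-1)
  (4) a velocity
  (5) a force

(4)

Dimensions:
  (1) N = kg·m·s⁻²
  (2) J·m⁻¹ = N·m·m⁻¹ = kg·m·s⁻²
  (3) [kg·m²·s⁻³] / [m·s⁻¹] = kg·m·s⁻²
  (4) [velocity] = m·s⁻¹
  (5) [force] = kg·m·s⁻²
All reduce to kg·m·s⁻² except (4), which is m·s⁻¹.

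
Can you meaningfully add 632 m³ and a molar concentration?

No

Dimensions:
  632 m³:  m³
  a molar concentration:  [molar concentration] = m⁻³·mol
m³ ≠ m⁻³·mol, so they cannot be added.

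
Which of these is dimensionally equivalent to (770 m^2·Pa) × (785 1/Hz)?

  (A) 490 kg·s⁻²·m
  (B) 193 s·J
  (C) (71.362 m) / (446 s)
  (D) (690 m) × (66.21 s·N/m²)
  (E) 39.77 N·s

(E)

Reference: [kg·m·s⁻²] · [s] = kg·m·s⁻¹.
Each option:
  (A) kg·m·s⁻²
  (B) J·s = N·m·s = kg·m²·s⁻¹
  (C) [m] / [s] = m·s⁻¹
  (D) [m] · [kg·m⁻¹·s⁻¹] = kg·s⁻¹
  (E) N·s = kg·m·s⁻²·s = kg·m·s⁻¹  ← same
Only (E) matches kg·m·s⁻¹.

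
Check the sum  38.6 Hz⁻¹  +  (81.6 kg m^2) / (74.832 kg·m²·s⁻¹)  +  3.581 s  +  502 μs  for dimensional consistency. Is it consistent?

In SI base units:
  38.6 Hz⁻¹:  Hz⁻¹ = (s⁻¹)⁻¹ = s
  (81.6 kg m^2) / (74.832 kg·m²·s⁻¹):  [kg·m²] / [kg·m²·s⁻¹] = s
  3.581 s:  s
  502 μs:  s
Every term reduces to s.

Yes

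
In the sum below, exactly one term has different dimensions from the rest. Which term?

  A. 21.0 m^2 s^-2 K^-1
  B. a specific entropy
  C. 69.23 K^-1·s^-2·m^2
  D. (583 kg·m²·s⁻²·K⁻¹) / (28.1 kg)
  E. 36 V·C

E.

Dimensions:
  A. m²·s⁻²·K⁻¹
  B. [specific entropy] = m²·s⁻²·K⁻¹
  C. m²·s⁻²·K⁻¹
  D. [kg·m²·s⁻²·K⁻¹] / [kg] = m²·s⁻²·K⁻¹
  E. C·V = s·A·J·C⁻¹ = kg·m²·s⁻²
All reduce to m²·s⁻²·K⁻¹ except E., which is kg·m²·s⁻².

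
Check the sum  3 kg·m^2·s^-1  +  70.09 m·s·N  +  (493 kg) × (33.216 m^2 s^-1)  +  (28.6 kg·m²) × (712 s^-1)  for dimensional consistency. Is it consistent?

Yes

Reduce each to base SI dimensions:
  3 kg·m^2·s^-1:  kg·m²·s⁻¹
  70.09 m·s·N:  N·m·s = kg·m·s⁻²·m·s = kg·m²·s⁻¹
  (493 kg) × (33.216 m^2 s^-1):  [kg] · [m²·s⁻¹] = kg·m²·s⁻¹
  (28.6 kg·m²) × (712 s^-1):  [kg·m²] · [s⁻¹] = kg·m²·s⁻¹
Every term reduces to kg·m²·s⁻¹.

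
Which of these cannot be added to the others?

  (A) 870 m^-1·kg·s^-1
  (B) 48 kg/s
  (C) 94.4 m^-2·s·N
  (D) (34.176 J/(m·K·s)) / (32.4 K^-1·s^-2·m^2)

(B)

Work out the base dimensions of each:
  (A) kg·m⁻¹·s⁻¹
  (B) kg·s⁻¹
  (C) N·s·m⁻² = kg·m·s⁻²·s·m⁻² = kg·m⁻¹·s⁻¹
  (D) [kg·m·s⁻³·K⁻¹] / [m²·s⁻²·K⁻¹] = kg·m⁻¹·s⁻¹
All reduce to kg·m⁻¹·s⁻¹ except (B), which is kg·s⁻¹.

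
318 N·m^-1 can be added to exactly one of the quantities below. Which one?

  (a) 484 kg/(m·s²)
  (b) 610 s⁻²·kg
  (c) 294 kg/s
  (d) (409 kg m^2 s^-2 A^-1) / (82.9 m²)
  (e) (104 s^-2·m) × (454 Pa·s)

(b)

Reference: N·m⁻¹ = kg·m·s⁻²·m⁻¹ = kg·s⁻².
Each option:
  (a) kg·m⁻¹·s⁻²
  (b) kg·s⁻²  ← same
  (c) kg·s⁻¹
  (d) [kg·m²·s⁻²·A⁻¹] / [m²] = kg·s⁻²·A⁻¹
  (e) [m·s⁻²] · [kg·m⁻¹·s⁻¹] = kg·s⁻³
Only (b) matches kg·s⁻².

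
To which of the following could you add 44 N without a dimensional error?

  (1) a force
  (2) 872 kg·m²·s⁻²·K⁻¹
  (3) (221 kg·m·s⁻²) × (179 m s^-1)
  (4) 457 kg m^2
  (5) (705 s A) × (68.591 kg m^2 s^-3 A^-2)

Reference: N = kg·m·s⁻².
Each option:
  (1) [force] = kg·m·s⁻²  ← same
  (2) kg·m²·s⁻²·K⁻¹
  (3) [kg·m·s⁻²] · [m·s⁻¹] = kg·m²·s⁻³
  (4) kg·m²
  (5) [s·A] · [kg·m²·s⁻³·A⁻²] = kg·m²·s⁻²·A⁻¹
Only (1) matches kg·m·s⁻².

(1)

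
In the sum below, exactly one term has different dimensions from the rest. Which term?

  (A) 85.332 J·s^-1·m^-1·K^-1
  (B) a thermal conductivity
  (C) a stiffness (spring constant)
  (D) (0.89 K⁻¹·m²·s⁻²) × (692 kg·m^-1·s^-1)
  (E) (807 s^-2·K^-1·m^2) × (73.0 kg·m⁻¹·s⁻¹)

(C)

Dimensions:
  (A) J·s⁻¹·m⁻¹·K⁻¹ = N·m·s⁻¹·m⁻¹·K⁻¹ = kg·m·s⁻³·K⁻¹
  (B) [thermal conductivity] = kg·m·s⁻³·K⁻¹
  (C) [stiffness (spring constant)] = kg·s⁻²
  (D) [m²·s⁻²·K⁻¹] · [kg·m⁻¹·s⁻¹] = kg·m·s⁻³·K⁻¹
  (E) [m²·s⁻²·K⁻¹] · [kg·m⁻¹·s⁻¹] = kg·m·s⁻³·K⁻¹
All reduce to kg·m·s⁻³·K⁻¹ except (C), which is kg·s⁻².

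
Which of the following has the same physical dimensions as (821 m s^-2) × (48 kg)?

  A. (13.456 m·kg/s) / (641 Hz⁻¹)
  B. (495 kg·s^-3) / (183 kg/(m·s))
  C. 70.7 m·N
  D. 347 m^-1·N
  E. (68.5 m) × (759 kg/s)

Reference: [m·s⁻²] · [kg] = kg·m·s⁻².
Each option:
  A. [kg·m·s⁻¹] / [s] = kg·m·s⁻²  ← same
  B. [kg·s⁻³] / [kg·m⁻¹·s⁻¹] = m·s⁻²
  C. N·m = kg·m·s⁻²·m = kg·m²·s⁻²
  D. N·m⁻¹ = kg·m·s⁻²·m⁻¹ = kg·s⁻²
  E. [m] · [kg·s⁻¹] = kg·m·s⁻¹
Only A. matches kg·m·s⁻².

A.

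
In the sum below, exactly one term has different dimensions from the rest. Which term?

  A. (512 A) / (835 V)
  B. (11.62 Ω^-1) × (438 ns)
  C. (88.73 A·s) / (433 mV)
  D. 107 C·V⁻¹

A.

In SI base units:
  A. [A] / [kg·m²·s⁻³·A⁻¹] = kg⁻¹·m⁻²·s³·A²
  B. [kg⁻¹·m⁻²·s³·A²] · [s] = kg⁻¹·m⁻²·s⁴·A²
  C. [s·A] / [kg·m²·s⁻³·A⁻¹] = kg⁻¹·m⁻²·s⁴·A²
  D. C·V⁻¹ = s·A·(J·C⁻¹)⁻¹ = kg⁻¹·m⁻²·s⁴·A²
All reduce to kg⁻¹·m⁻²·s⁴·A² except A., which is kg⁻¹·m⁻²·s³·A².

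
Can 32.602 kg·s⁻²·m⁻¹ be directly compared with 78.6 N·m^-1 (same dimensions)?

No

Dimensions:
  32.602 kg·s⁻²·m⁻¹:  kg·m⁻¹·s⁻²
  78.6 N·m^-1:  N·m⁻¹ = kg·m·s⁻²·m⁻¹ = kg·s⁻²
kg·m⁻¹·s⁻² ≠ kg·s⁻², so they cannot be added.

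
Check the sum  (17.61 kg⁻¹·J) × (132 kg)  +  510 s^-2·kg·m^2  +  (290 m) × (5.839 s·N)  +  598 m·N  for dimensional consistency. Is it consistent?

No

In SI base units:
  (17.61 kg⁻¹·J) × (132 kg):  [m²·s⁻²] · [kg] = kg·m²·s⁻²
  510 s^-2·kg·m^2:  kg·m²·s⁻²
  (290 m) × (5.839 s·N):  [m] · [kg·m·s⁻¹] = kg·m²·s⁻¹
  598 m·N:  N·m = kg·m·s⁻²·m = kg·m²·s⁻²
The terms do not share a single dimension (kg·m²·s⁻² vs kg·m²·s⁻¹).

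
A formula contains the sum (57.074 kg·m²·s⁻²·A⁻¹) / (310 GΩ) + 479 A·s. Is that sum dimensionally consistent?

Yes

In SI base units:
  (57.074 kg·m²·s⁻²·A⁻¹) / (310 GΩ):  [kg·m²·s⁻²·A⁻¹] / [kg·m²·s⁻³·A⁻²] = s·A
  479 A·s:  A·s = s·A
Both are s·A, so they have the same dimensions and can be added.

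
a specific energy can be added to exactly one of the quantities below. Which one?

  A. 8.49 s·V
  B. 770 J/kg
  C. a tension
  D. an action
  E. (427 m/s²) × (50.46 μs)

Reference: [specific energy] = m²·s⁻².
Each option:
  A. V·s = J·C⁻¹·s = kg·m²·s⁻²·A⁻¹
  B. J·kg⁻¹ = N·m·kg⁻¹ = m²·s⁻²  ← same
  C. [tension] = kg·m·s⁻²
  D. [action] = kg·m²·s⁻¹
  E. [m·s⁻²] · [s] = m·s⁻¹
Only B. matches m²·s⁻².

B.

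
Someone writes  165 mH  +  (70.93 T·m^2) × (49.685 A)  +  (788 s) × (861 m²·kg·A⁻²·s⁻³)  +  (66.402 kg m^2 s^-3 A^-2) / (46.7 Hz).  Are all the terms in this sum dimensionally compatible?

In SI base units:
  165 mH:  H = V·s·A⁻¹ = kg·m²·s⁻²·A⁻²
  (70.93 T·m^2) × (49.685 A):  [kg·m²·s⁻²·A⁻¹] · [A] = kg·m²·s⁻²
  (788 s) × (861 m²·kg·A⁻²·s⁻³):  [s] · [kg·m²·s⁻³·A⁻²] = kg·m²·s⁻²·A⁻²
  (66.402 kg m^2 s^-3 A^-2) / (46.7 Hz):  [kg·m²·s⁻³·A⁻²] / [s⁻¹] = kg·m²·s⁻²·A⁻²
The terms do not share a single dimension (kg·m²·s⁻² vs kg·m²·s⁻²·A⁻²).

No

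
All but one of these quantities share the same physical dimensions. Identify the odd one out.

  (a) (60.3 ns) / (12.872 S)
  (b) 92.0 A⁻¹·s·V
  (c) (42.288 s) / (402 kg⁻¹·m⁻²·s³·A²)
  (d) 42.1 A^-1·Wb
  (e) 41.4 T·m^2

In SI base units:
  (a) [s] / [kg⁻¹·m⁻²·s³·A²] = kg·m²·s⁻²·A⁻²
  (b) V·s·A⁻¹ = J·C⁻¹·s·A⁻¹ = kg·m²·s⁻²·A⁻²
  (c) [s] / [kg⁻¹·m⁻²·s³·A²] = kg·m²·s⁻²·A⁻²
  (d) Wb·A⁻¹ = V·s·A⁻¹ = kg·m²·s⁻²·A⁻²
  (e) T·m² = Wb·m⁻²·m² = kg·m²·s⁻²·A⁻¹
All reduce to kg·m²·s⁻²·A⁻² except (e), which is kg·m²·s⁻²·A⁻¹.

(e)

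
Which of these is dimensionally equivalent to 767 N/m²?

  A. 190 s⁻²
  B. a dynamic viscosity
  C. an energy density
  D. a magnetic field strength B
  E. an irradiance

C.

Reference: N·m⁻² = kg·m·s⁻²·m⁻² = kg·m⁻¹·s⁻².
Each option:
  A. s⁻²
  B. [dynamic viscosity] = kg·m⁻¹·s⁻¹
  C. [energy density] = kg·m⁻¹·s⁻²  ← same
  D. [magnetic field strength B] = kg·s⁻²·A⁻¹
  E. [irradiance] = kg·s⁻³
Only C. matches kg·m⁻¹·s⁻².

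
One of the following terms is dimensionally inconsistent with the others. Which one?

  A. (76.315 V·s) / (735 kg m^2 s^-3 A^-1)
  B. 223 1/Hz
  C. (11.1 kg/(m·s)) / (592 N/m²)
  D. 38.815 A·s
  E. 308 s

Expand each in SI base units:
  A. [kg·m²·s⁻²·A⁻¹] / [kg·m²·s⁻³·A⁻¹] = s
  B. Hz⁻¹ = (s⁻¹)⁻¹ = s
  C. [kg·m⁻¹·s⁻¹] / [kg·m⁻¹·s⁻²] = s
  D. A·s = s·A
  E. s
All reduce to s except D., which is s·A.

D.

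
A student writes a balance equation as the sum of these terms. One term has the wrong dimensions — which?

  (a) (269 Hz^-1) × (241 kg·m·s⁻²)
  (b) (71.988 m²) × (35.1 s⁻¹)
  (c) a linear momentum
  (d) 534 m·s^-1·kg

(b)

Dimensions:
  (a) [s] · [kg·m·s⁻²] = kg·m·s⁻¹
  (b) [m²] · [s⁻¹] = m²·s⁻¹
  (c) [linear momentum] = kg·m·s⁻¹
  (d) kg·m·s⁻¹
All reduce to kg·m·s⁻¹ except (b), which is m²·s⁻¹.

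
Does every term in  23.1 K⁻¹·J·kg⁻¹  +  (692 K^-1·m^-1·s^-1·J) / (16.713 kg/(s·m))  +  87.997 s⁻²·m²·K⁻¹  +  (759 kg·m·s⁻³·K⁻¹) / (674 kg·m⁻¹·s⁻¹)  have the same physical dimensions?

Yes

Reduce each to base SI dimensions:
  23.1 K⁻¹·J·kg⁻¹:  J·kg⁻¹·K⁻¹ = N·m·kg⁻¹·K⁻¹ = m²·s⁻²·K⁻¹
  (692 K^-1·m^-1·s^-1·J) / (16.713 kg/(s·m)):  [kg·m·s⁻³·K⁻¹] / [kg·m⁻¹·s⁻¹] = m²·s⁻²·K⁻¹
  87.997 s⁻²·m²·K⁻¹:  m²·s⁻²·K⁻¹
  (759 kg·m·s⁻³·K⁻¹) / (674 kg·m⁻¹·s⁻¹):  [kg·m·s⁻³·K⁻¹] / [kg·m⁻¹·s⁻¹] = m²·s⁻²·K⁻¹
Every term reduces to m²·s⁻²·K⁻¹.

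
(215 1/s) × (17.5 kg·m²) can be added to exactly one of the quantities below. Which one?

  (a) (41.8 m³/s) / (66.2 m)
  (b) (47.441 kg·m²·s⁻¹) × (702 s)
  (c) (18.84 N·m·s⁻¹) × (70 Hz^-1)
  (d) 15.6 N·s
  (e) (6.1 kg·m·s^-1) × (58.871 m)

Reference: [s⁻¹] · [kg·m²] = kg·m²·s⁻¹.
Each option:
  (a) [m³·s⁻¹] / [m] = m²·s⁻¹
  (b) [kg·m²·s⁻¹] · [s] = kg·m²
  (c) [kg·m²·s⁻³] · [s] = kg·m²·s⁻²
  (d) N·s = kg·m·s⁻²·s = kg·m·s⁻¹
  (e) [kg·m·s⁻¹] · [m] = kg·m²·s⁻¹  ← same
Only (e) matches kg·m²·s⁻¹.

(e)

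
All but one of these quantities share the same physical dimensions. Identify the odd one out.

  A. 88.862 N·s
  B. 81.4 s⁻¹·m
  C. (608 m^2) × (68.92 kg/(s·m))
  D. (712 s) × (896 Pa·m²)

In SI base units:
  A. N·s = kg·m·s⁻²·s = kg·m·s⁻¹
  B. m·s⁻¹
  C. [m²] · [kg·m⁻¹·s⁻¹] = kg·m·s⁻¹
  D. [s] · [kg·m·s⁻²] = kg·m·s⁻¹
All reduce to kg·m·s⁻¹ except B., which is m·s⁻¹.

B.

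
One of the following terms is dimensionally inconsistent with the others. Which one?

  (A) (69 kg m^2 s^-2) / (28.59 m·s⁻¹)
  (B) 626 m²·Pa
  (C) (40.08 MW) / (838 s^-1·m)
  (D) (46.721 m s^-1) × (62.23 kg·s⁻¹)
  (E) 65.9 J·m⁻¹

(A)

Dimensions:
  (A) [kg·m²·s⁻²] / [m·s⁻¹] = kg·m·s⁻¹
  (B) Pa·m² = N·m⁻²·m² = kg·m·s⁻²
  (C) [kg·m²·s⁻³] / [m·s⁻¹] = kg·m·s⁻²
  (D) [m·s⁻¹] · [kg·s⁻¹] = kg·m·s⁻²
  (E) J·m⁻¹ = N·m·m⁻¹ = kg·m·s⁻²
All reduce to kg·m·s⁻² except (A), which is kg·m·s⁻¹.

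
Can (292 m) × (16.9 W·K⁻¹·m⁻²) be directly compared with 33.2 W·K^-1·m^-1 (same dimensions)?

Yes

Dimensions:
  (292 m) × (16.9 W·K⁻¹·m⁻²):  [m] · [kg·s⁻³·K⁻¹] = kg·m·s⁻³·K⁻¹
  33.2 W·K^-1·m^-1:  W·m⁻¹·K⁻¹ = J·s⁻¹·m⁻¹·K⁻¹ = kg·m·s⁻³·K⁻¹
Both are kg·m·s⁻³·K⁻¹, so they have the same dimensions and can be added.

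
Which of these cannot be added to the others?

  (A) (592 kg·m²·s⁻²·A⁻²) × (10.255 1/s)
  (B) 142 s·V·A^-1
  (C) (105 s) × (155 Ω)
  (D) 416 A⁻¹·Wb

(A)

Reduce each to base SI dimensions:
  (A) [kg·m²·s⁻²·A⁻²] · [s⁻¹] = kg·m²·s⁻³·A⁻²
  (B) V·s·A⁻¹ = J·C⁻¹·s·A⁻¹ = kg·m²·s⁻²·A⁻²
  (C) [s] · [kg·m²·s⁻³·A⁻²] = kg·m²·s⁻²·A⁻²
  (D) Wb·A⁻¹ = V·s·A⁻¹ = kg·m²·s⁻²·A⁻²
All reduce to kg·m²·s⁻²·A⁻² except (A), which is kg·m²·s⁻³·A⁻².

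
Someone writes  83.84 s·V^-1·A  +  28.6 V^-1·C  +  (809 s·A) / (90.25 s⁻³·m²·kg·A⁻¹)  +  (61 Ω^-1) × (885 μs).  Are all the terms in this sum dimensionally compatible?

Dimensions:
  83.84 s·V^-1·A:  A·s·V⁻¹ = A·s·(J·C⁻¹)⁻¹ = kg⁻¹·m⁻²·s⁴·A²
  28.6 V^-1·C:  C·V⁻¹ = s·A·(J·C⁻¹)⁻¹ = kg⁻¹·m⁻²·s⁴·A²
  (809 s·A) / (90.25 s⁻³·m²·kg·A⁻¹):  [s·A] / [kg·m²·s⁻³·A⁻¹] = kg⁻¹·m⁻²·s⁴·A²
  (61 Ω^-1) × (885 μs):  [kg⁻¹·m⁻²·s³·A²] · [s] = kg⁻¹·m⁻²·s⁴·A²
Every term reduces to kg⁻¹·m⁻²·s⁴·A².

Yes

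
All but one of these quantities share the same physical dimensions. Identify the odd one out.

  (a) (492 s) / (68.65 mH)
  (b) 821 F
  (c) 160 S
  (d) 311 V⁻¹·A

Expand each in SI base units:
  (a) [s] / [kg·m²·s⁻²·A⁻²] = kg⁻¹·m⁻²·s³·A²
  (b) F = C·V⁻¹ = kg⁻¹·m⁻²·s⁴·A²
  (c) S = Ω⁻¹ = kg⁻¹·m⁻²·s³·A²
  (d) A·V⁻¹ = A·(J·C⁻¹)⁻¹ = kg⁻¹·m⁻²·s³·A²
All reduce to kg⁻¹·m⁻²·s³·A² except (b), which is kg⁻¹·m⁻²·s⁴·A².

(b)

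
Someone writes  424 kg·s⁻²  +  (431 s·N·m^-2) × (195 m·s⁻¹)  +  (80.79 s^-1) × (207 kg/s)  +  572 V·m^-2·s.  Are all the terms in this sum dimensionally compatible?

No

Dimensions:
  424 kg·s⁻²:  kg·s⁻²
  (431 s·N·m^-2) × (195 m·s⁻¹):  [kg·m⁻¹·s⁻¹] · [m·s⁻¹] = kg·s⁻²
  (80.79 s^-1) × (207 kg/s):  [s⁻¹] · [kg·s⁻¹] = kg·s⁻²
  572 V·m^-2·s:  V·s·m⁻² = J·C⁻¹·s·m⁻² = kg·s⁻²·A⁻¹
The terms do not share a single dimension (kg·s⁻² vs kg·s⁻²·A⁻¹).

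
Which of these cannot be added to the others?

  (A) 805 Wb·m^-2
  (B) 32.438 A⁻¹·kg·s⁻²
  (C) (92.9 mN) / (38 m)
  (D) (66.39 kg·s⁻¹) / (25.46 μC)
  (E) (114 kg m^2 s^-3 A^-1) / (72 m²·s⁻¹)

(C)

Reduce each to base SI dimensions:
  (A) Wb·m⁻² = V·s·m⁻² = kg·s⁻²·A⁻¹
  (B) kg·s⁻²·A⁻¹
  (C) [kg·m·s⁻²] / [m] = kg·s⁻²
  (D) [kg·s⁻¹] / [s·A] = kg·s⁻²·A⁻¹
  (E) [kg·m²·s⁻³·A⁻¹] / [m²·s⁻¹] = kg·s⁻²·A⁻¹
All reduce to kg·s⁻²·A⁻¹ except (C), which is kg·s⁻².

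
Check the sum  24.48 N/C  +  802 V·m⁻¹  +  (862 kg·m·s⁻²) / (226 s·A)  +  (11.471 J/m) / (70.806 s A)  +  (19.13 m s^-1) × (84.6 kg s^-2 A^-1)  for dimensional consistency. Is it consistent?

Work out the base dimensions of each:
  24.48 N/C:  N·C⁻¹ = kg·m·s⁻²·(s·A)⁻¹ = kg·m·s⁻³·A⁻¹
  802 V·m⁻¹:  V·m⁻¹ = J·C⁻¹·m⁻¹ = kg·m·s⁻³·A⁻¹
  (862 kg·m·s⁻²) / (226 s·A):  [kg·m·s⁻²] / [s·A] = kg·m·s⁻³·A⁻¹
  (11.471 J/m) / (70.806 s A):  [kg·m·s⁻²] / [s·A] = kg·m·s⁻³·A⁻¹
  (19.13 m s^-1) × (84.6 kg s^-2 A^-1):  [m·s⁻¹] · [kg·s⁻²·A⁻¹] = kg·m·s⁻³·A⁻¹
Every term reduces to kg·m·s⁻³·A⁻¹.

Yes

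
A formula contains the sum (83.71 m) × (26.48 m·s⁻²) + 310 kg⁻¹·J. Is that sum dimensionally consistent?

Yes

In SI base units:
  (83.71 m) × (26.48 m·s⁻²):  [m] · [m·s⁻²] = m²·s⁻²
  310 kg⁻¹·J:  J·kg⁻¹ = N·m·kg⁻¹ = m²·s⁻²
Both are m²·s⁻², so they have the same dimensions and can be added.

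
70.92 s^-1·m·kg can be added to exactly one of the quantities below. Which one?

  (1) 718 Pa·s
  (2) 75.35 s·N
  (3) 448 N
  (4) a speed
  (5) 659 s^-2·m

Reference: kg·m·s⁻¹.
Each option:
  (1) Pa·s = N·m⁻²·s = kg·m⁻¹·s⁻¹
  (2) N·s = kg·m·s⁻²·s = kg·m·s⁻¹  ← same
  (3) N = kg·m·s⁻²
  (4) [speed] = m·s⁻¹
  (5) m·s⁻²
Only (2) matches kg·m·s⁻¹.

(2)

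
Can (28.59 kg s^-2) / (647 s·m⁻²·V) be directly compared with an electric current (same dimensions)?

Yes

Expand each in SI base units:
  (28.59 kg s^-2) / (647 s·m⁻²·V):  [kg·s⁻²] / [kg·s⁻²·A⁻¹] = A
  an electric current:  [electric current] = A
Both are A, so they have the same dimensions and can be added.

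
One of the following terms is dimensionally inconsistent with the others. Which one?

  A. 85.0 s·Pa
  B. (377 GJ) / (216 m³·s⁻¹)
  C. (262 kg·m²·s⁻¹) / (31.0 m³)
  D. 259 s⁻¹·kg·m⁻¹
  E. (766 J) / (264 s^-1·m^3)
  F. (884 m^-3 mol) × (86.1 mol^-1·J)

F.

Expand each in SI base units:
  A. Pa·s = N·m⁻²·s = kg·m⁻¹·s⁻¹
  B. [kg·m²·s⁻²] / [m³·s⁻¹] = kg·m⁻¹·s⁻¹
  C. [kg·m²·s⁻¹] / [m³] = kg·m⁻¹·s⁻¹
  D. kg·m⁻¹·s⁻¹
  E. [kg·m²·s⁻²] / [m³·s⁻¹] = kg·m⁻¹·s⁻¹
  F. [m⁻³·mol] · [kg·m²·s⁻²·mol⁻¹] = kg·m⁻¹·s⁻²
All reduce to kg·m⁻¹·s⁻¹ except F., which is kg·m⁻¹·s⁻².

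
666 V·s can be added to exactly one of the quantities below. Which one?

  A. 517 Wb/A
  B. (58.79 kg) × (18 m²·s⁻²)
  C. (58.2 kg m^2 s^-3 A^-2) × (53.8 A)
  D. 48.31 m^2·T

D.

Reference: V·s = J·C⁻¹·s = kg·m²·s⁻²·A⁻¹.
Each option:
  A. Wb·A⁻¹ = V·s·A⁻¹ = kg·m²·s⁻²·A⁻²
  B. [kg] · [m²·s⁻²] = kg·m²·s⁻²
  C. [kg·m²·s⁻³·A⁻²] · [A] = kg·m²·s⁻³·A⁻¹
  D. T·m² = Wb·m⁻²·m² = kg·m²·s⁻²·A⁻¹  ← same
Only D. matches kg·m²·s⁻²·A⁻¹.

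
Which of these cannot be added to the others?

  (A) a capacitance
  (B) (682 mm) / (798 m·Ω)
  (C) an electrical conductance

Work out the base dimensions of each:
  (A) [capacitance] = kg⁻¹·m⁻²·s⁴·A²
  (B) [m] / [kg·m³·s⁻³·A⁻²] = kg⁻¹·m⁻²·s³·A²
  (C) [electrical conductance] = kg⁻¹·m⁻²·s³·A²
All reduce to kg⁻¹·m⁻²·s³·A² except (A), which is kg⁻¹·m⁻²·s⁴·A².

(A)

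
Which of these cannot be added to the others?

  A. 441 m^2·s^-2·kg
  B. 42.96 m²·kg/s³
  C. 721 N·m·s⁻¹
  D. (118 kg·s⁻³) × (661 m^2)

A.

Work out the base dimensions of each:
  A. kg·m²·s⁻²
  B. kg·m²·s⁻³
  C. N·m·s⁻¹ = kg·m·s⁻²·m·s⁻¹ = kg·m²·s⁻³
  D. [kg·s⁻³] · [m²] = kg·m²·s⁻³
All reduce to kg·m²·s⁻³ except A., which is kg·m²·s⁻².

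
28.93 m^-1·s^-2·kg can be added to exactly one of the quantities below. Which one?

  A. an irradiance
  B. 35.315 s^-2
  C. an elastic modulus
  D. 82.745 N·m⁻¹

Reference: kg·m⁻¹·s⁻².
Each option:
  A. [irradiance] = kg·s⁻³
  B. s⁻²
  C. [elastic modulus] = kg·m⁻¹·s⁻²  ← same
  D. N·m⁻¹ = kg·m·s⁻²·m⁻¹ = kg·s⁻²
Only C. matches kg·m⁻¹·s⁻².

C.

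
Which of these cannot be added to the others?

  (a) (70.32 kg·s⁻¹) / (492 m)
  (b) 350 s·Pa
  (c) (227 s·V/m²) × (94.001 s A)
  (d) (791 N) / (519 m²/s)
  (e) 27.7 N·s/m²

(c)

Work out the base dimensions of each:
  (a) [kg·s⁻¹] / [m] = kg·m⁻¹·s⁻¹
  (b) Pa·s = N·m⁻²·s = kg·m⁻¹·s⁻¹
  (c) [kg·s⁻²·A⁻¹] · [s·A] = kg·s⁻¹
  (d) [kg·m·s⁻²] / [m²·s⁻¹] = kg·m⁻¹·s⁻¹
  (e) N·s·m⁻² = kg·m·s⁻²·s·m⁻² = kg·m⁻¹·s⁻¹
All reduce to kg·m⁻¹·s⁻¹ except (c), which is kg·s⁻¹.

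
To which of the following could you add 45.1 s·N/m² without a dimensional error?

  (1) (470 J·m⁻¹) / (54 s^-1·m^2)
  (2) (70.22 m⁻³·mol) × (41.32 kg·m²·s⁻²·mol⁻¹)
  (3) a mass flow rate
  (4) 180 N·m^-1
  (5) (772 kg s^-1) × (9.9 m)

(1)

Reference: N·s·m⁻² = kg·m·s⁻²·s·m⁻² = kg·m⁻¹·s⁻¹.
Each option:
  (1) [kg·m·s⁻²] / [m²·s⁻¹] = kg·m⁻¹·s⁻¹  ← same
  (2) [m⁻³·mol] · [kg·m²·s⁻²·mol⁻¹] = kg·m⁻¹·s⁻²
  (3) [mass flow rate] = kg·s⁻¹
  (4) N·m⁻¹ = kg·m·s⁻²·m⁻¹ = kg·s⁻²
  (5) [kg·s⁻¹] · [m] = kg·m·s⁻¹
Only (1) matches kg·m⁻¹·s⁻¹.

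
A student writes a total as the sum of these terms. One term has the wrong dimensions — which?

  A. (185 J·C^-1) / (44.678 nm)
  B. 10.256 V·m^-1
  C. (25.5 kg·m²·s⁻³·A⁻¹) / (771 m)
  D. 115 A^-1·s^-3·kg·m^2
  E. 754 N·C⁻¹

Reduce each to base SI dimensions:
  A. [kg·m²·s⁻³·A⁻¹] / [m] = kg·m·s⁻³·A⁻¹
  B. V·m⁻¹ = J·C⁻¹·m⁻¹ = kg·m·s⁻³·A⁻¹
  C. [kg·m²·s⁻³·A⁻¹] / [m] = kg·m·s⁻³·A⁻¹
  D. kg·m²·s⁻³·A⁻¹
  E. N·C⁻¹ = kg·m·s⁻²·(s·A)⁻¹ = kg·m·s⁻³·A⁻¹
All reduce to kg·m·s⁻³·A⁻¹ except D., which is kg·m²·s⁻³·A⁻¹.

D.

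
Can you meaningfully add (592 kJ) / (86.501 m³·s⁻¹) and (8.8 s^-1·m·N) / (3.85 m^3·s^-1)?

Reduce each to base SI dimensions:
  (592 kJ) / (86.501 m³·s⁻¹):  [kg·m²·s⁻²] / [m³·s⁻¹] = kg·m⁻¹·s⁻¹
  (8.8 s^-1·m·N) / (3.85 m^3·s^-1):  [kg·m²·s⁻³] / [m³·s⁻¹] = kg·m⁻¹·s⁻²
kg·m⁻¹·s⁻¹ ≠ kg·m⁻¹·s⁻², so they cannot be added.

No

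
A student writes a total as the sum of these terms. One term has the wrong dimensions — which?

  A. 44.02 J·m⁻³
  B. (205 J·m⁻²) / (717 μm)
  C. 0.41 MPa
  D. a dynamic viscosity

D.

In SI base units:
  A. J·m⁻³ = N·m·m⁻³ = kg·m⁻¹·s⁻²
  B. [kg·s⁻²] / [m] = kg·m⁻¹·s⁻²
  C. Pa = N·m⁻² = kg·m⁻¹·s⁻²
  D. [dynamic viscosity] = kg·m⁻¹·s⁻¹
All reduce to kg·m⁻¹·s⁻² except D., which is kg·m⁻¹·s⁻¹.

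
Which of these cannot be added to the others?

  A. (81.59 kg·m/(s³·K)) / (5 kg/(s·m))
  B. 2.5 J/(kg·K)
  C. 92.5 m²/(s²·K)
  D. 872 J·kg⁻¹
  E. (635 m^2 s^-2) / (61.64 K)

D.

Expand each in SI base units:
  A. [kg·m·s⁻³·K⁻¹] / [kg·m⁻¹·s⁻¹] = m²·s⁻²·K⁻¹
  B. J·kg⁻¹·K⁻¹ = N·m·kg⁻¹·K⁻¹ = m²·s⁻²·K⁻¹
  C. m²·s⁻²·K⁻¹
  D. J·kg⁻¹ = N·m·kg⁻¹ = m²·s⁻²
  E. [m²·s⁻²] / [K] = m²·s⁻²·K⁻¹
All reduce to m²·s⁻²·K⁻¹ except D., which is m²·s⁻².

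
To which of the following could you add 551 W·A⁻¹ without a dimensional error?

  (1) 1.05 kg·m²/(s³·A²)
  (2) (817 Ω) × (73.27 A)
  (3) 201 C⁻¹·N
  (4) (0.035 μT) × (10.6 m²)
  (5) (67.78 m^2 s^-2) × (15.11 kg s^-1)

Reference: W·A⁻¹ = J·s⁻¹·A⁻¹ = kg·m²·s⁻³·A⁻¹.
Each option:
  (1) kg·m²·s⁻³·A⁻²
  (2) [kg·m²·s⁻³·A⁻²] · [A] = kg·m²·s⁻³·A⁻¹  ← same
  (3) N·C⁻¹ = kg·m·s⁻²·(s·A)⁻¹ = kg·m·s⁻³·A⁻¹
  (4) [kg·s⁻²·A⁻¹] · [m²] = kg·m²·s⁻²·A⁻¹
  (5) [m²·s⁻²] · [kg·s⁻¹] = kg·m²·s⁻³
Only (2) matches kg·m²·s⁻³·A⁻¹.

(2)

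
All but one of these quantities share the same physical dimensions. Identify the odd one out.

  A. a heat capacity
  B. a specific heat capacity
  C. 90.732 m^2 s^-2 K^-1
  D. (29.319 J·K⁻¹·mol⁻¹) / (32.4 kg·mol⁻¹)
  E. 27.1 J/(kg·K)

A.

Reduce each to base SI dimensions:
  A. [heat capacity] = kg·m²·s⁻²·K⁻¹
  B. [specific heat capacity] = m²·s⁻²·K⁻¹
  C. m²·s⁻²·K⁻¹
  D. [kg·m²·s⁻²·K⁻¹·mol⁻¹] / [kg·mol⁻¹] = m²·s⁻²·K⁻¹
  E. J·kg⁻¹·K⁻¹ = N·m·kg⁻¹·K⁻¹ = m²·s⁻²·K⁻¹
All reduce to m²·s⁻²·K⁻¹ except A., which is kg·m²·s⁻²·K⁻¹.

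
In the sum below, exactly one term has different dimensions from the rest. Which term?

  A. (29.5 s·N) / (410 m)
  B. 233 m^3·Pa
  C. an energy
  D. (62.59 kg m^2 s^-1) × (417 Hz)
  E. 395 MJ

Work out the base dimensions of each:
  A. [kg·m·s⁻¹] / [m] = kg·s⁻¹
  B. Pa·m³ = N·m⁻²·m³ = kg·m²·s⁻²
  C. [energy] = kg·m²·s⁻²
  D. [kg·m²·s⁻¹] · [s⁻¹] = kg·m²·s⁻²
  E. J = N·m = kg·m²·s⁻²
All reduce to kg·m²·s⁻² except A., which is kg·s⁻¹.

A.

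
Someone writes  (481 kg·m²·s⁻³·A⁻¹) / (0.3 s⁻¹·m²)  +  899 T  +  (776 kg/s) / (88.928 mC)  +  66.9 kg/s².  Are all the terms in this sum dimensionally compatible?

Expand each in SI base units:
  (481 kg·m²·s⁻³·A⁻¹) / (0.3 s⁻¹·m²):  [kg·m²·s⁻³·A⁻¹] / [m²·s⁻¹] = kg·s⁻²·A⁻¹
  899 T:  T = Wb·m⁻² = kg·s⁻²·A⁻¹
  (776 kg/s) / (88.928 mC):  [kg·s⁻¹] / [s·A] = kg·s⁻²·A⁻¹
  66.9 kg/s²:  kg·s⁻²
The terms do not share a single dimension (kg·s⁻² vs kg·s⁻²·A⁻¹).

No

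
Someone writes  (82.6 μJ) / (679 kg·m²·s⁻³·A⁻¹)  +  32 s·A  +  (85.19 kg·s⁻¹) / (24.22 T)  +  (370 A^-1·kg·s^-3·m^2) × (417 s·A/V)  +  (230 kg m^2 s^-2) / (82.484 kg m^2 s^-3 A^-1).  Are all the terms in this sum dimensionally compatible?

Yes

Reduce each to base SI dimensions:
  (82.6 μJ) / (679 kg·m²·s⁻³·A⁻¹):  [kg·m²·s⁻²] / [kg·m²·s⁻³·A⁻¹] = s·A
  32 s·A:  A·s = s·A
  (85.19 kg·s⁻¹) / (24.22 T):  [kg·s⁻¹] / [kg·s⁻²·A⁻¹] = s·A
  (370 A^-1·kg·s^-3·m^2) × (417 s·A/V):  [kg·m²·s⁻³·A⁻¹] · [kg⁻¹·m⁻²·s⁴·A²] = s·A
  (230 kg m^2 s^-2) / (82.484 kg m^2 s^-3 A^-1):  [kg·m²·s⁻²] / [kg·m²·s⁻³·A⁻¹] = s·A
Every term reduces to s·A.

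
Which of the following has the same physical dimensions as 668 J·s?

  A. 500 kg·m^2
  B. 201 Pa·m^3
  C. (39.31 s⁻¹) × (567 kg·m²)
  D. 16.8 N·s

C.

Reference: J·s = N·m·s = kg·m²·s⁻¹.
Each option:
  A. kg·m²
  B. Pa·m³ = N·m⁻²·m³ = kg·m²·s⁻²
  C. [s⁻¹] · [kg·m²] = kg·m²·s⁻¹  ← same
  D. N·s = kg·m·s⁻²·s = kg·m·s⁻¹
Only C. matches kg·m²·s⁻¹.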